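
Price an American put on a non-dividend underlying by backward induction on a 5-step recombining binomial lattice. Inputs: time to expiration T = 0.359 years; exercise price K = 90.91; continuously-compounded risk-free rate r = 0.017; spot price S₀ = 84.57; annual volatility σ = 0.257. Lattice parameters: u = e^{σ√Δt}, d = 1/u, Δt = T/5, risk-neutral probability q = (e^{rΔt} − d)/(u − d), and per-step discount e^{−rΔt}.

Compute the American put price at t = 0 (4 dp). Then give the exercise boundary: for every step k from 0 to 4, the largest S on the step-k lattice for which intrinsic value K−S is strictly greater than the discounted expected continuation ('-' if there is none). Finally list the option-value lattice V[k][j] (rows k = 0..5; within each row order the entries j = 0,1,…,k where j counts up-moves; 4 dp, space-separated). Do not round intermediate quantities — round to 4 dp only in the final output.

Δt=0.07180  u=1.07129  d=0.93345  q=0.49165  discount=0.99878
step 5 (expiry): payoffs max(K−S,0) = 30.9752 22.1250 11.9679 0.3109 0.0000 0.0000
step 4: (k=4,j=0): S=64.2076, (K−S)⁺=26.7024, hold=26.5915 ⇒ V=26.7024 exercise | (k=4,j=1): S=73.6888, (K−S)⁺=17.2212, hold=17.1103 ⇒ V=17.2212 exercise | (k=4,j=2): S=84.5700, (K−S)⁺=6.3400, hold=6.2291 ⇒ V=6.3400 exercise | (k=4,j=3): S=97.0580, (K−S)⁺=0.0000, hold=0.1579 ⇒ V=0.1579 continue | (k=4,j=4): S=111.3900, (K−S)⁺=0.0000, hold=0.0000 ⇒ V=0.0000 continue  boundary S*=84.5700
step 3: (k=3,j=0): S=68.7850, (K−S)⁺=22.1250, hold=22.0141 ⇒ V=22.1250 exercise | (k=3,j=1): S=78.9421, (K−S)⁺=11.9679, hold=11.8570 ⇒ V=11.9679 exercise | (k=3,j=2): S=90.5991, (K−S)⁺=0.3109, hold=3.2965 ⇒ V=3.2965 continue | (k=3,j=3): S=103.9773, (K−S)⁺=0.0000, hold=0.0802 ⇒ V=0.0802 continue  boundary S*=78.9421
step 2: (k=2,j=0): S=73.6888, (K−S)⁺=17.2212, hold=17.1103 ⇒ V=17.2212 exercise | (k=2,j=1): S=84.5700, (K−S)⁺=6.3400, hold=7.6952 ⇒ V=7.6952 continue | (k=2,j=2): S=97.0580, (K−S)⁺=0.0000, hold=1.7131 ⇒ V=1.7131 continue  boundary S*=73.6888
step 1: (k=1,j=0): S=78.9421, (K−S)⁺=11.9679, hold=12.5224 ⇒ V=12.5224 continue | (k=1,j=1): S=90.5991, (K−S)⁺=0.3109, hold=4.7483 ⇒ V=4.7483 continue  boundary S*=-
step 0: (k=0,j=0): S=84.5700, (K−S)⁺=6.3400, hold=8.6896 ⇒ V=8.6896 continue  boundary S*=-

price = 8.6896
boundary = - - 73.6888 78.9421 84.5700
tree:
8.6896
12.5224 4.7483
17.2212 7.6952 1.7131
22.1250 11.9679 3.2965 0.0802
26.7024 17.2212 6.3400 0.1579 0.0000
30.9752 22.1250 11.9679 0.3109 0.0000 0.0000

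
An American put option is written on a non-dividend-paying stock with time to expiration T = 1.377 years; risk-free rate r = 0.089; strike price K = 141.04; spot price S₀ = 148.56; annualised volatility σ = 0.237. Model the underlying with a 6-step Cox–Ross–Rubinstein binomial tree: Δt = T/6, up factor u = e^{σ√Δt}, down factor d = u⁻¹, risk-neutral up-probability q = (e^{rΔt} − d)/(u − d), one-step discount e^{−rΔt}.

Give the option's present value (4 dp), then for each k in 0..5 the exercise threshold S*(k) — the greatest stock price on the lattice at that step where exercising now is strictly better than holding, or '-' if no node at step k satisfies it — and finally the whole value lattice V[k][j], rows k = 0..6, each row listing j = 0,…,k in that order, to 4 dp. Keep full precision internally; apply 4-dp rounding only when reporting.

Δt=0.22950, u=1.12023, d=0.89267, q=0.56233, disc=e^(-rΔt)=0.97978
k=6 terminal: V=max(K-S,0) → 65.8692 46.7063 22.6584 0.0000 0.0000 0.0000 0.0000
k=5: j=0 S=84.2089 intr=56.8311 cont=53.9795 V=56.8311[EX]; j=1 S=105.6758 intr=35.3642 cont=32.5126 V=35.3642[EX]; j=2 S=132.6151 intr=8.4249 cont=9.7165 V=9.7165[hold]; j=3 S=166.4220 intr=0.0000 cont=0.0000 V=0.0000[hold]; j=4 S=208.8470 intr=0.0000 cont=0.0000 V=0.0000[hold]; j=5 S=262.0871 intr=0.0000 cont=0.0000 V=0.0000[hold]  S*(5)=105.6758
k=4: j=0 S=94.3337 intr=46.7063 cont=43.8547 V=46.7063[EX]; j=1 S=118.3816 intr=22.6584 cont=20.5184 V=22.6584[EX]; j=2 S=148.5600 intr=0.0000 cont=4.1667 V=4.1667[hold]; j=3 S=186.4315 intr=0.0000 cont=0.0000 V=0.0000[hold]; j=4 S=233.9575 intr=0.0000 cont=0.0000 V=0.0000[hold]  S*(4)=118.3816
k=3: j=0 S=105.6758 intr=35.3642 cont=32.5126 V=35.3642[EX]; j=1 S=132.6151 intr=8.4249 cont=12.0121 V=12.0121[hold]; j=2 S=166.4220 intr=0.0000 cont=1.7868 V=1.7868[hold]; j=3 S=208.8470 intr=0.0000 cont=0.0000 V=0.0000[hold]  S*(3)=105.6758
k=2: j=0 S=118.3816 intr=22.6584 cont=21.7832 V=22.6584[EX]; j=1 S=148.5600 intr=0.0000 cont=6.1355 V=6.1355[hold]; j=2 S=186.4315 intr=0.0000 cont=0.7662 V=0.7662[hold]  S*(2)=118.3816
k=1: j=0 S=132.6151 intr=8.4249 cont=13.0969 V=13.0969[hold]; j=1 S=166.4220 intr=0.0000 cont=3.0532 V=3.0532[hold]  S*(1)=-
k=0: j=0 S=148.5600 intr=0.0000 cont=7.2984 V=7.2984[hold]  S*(0)=-

price = 7.2984
boundary = - - 118.3816 105.6758 118.3816 105.6758
tree:
7.2984
13.0969 3.0532
22.6584 6.1355 0.7662
35.3642 12.0121 1.7868 0.0000
46.7063 22.6584 4.1667 0.0000 0.0000
56.8311 35.3642 9.7165 0.0000 0.0000 0.0000
65.8692 46.7063 22.6584 0.0000 0.0000 0.0000 0.0000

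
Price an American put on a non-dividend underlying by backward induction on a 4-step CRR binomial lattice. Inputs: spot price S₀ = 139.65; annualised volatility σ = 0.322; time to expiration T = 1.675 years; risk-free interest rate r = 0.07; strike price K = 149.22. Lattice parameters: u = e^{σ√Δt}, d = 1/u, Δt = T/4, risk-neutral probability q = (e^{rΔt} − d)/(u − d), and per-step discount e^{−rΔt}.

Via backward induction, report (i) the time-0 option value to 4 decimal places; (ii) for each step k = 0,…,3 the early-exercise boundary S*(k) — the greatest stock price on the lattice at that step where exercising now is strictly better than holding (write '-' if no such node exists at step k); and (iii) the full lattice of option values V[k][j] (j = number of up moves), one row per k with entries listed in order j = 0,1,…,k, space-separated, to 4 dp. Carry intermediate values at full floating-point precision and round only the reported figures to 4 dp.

price = 21.9483
boundary = - - 92.0564 113.3829
tree:
21.9483
36.2761 9.9255
57.1636 18.9941 2.0884
74.4788 35.8371 4.4706 0.0000
88.5370 57.1636 9.5700 0.0000 0.0000

Δt=0.41875, u=1.23167, d=0.81191, q=0.51896, disc=e^(-rΔt)=0.97111
k=4 terminal: V=max(K-S,0) → 88.5370 57.1636 9.5700 0.0000 0.0000
k=3: j=0 S=74.7412 intr=74.4788 cont=70.1682 V=74.4788[EX]; j=1 S=113.3829 intr=35.8371 cont=31.5266 V=35.8371[EX]; j=2 S=172.0024 intr=0.0000 cont=4.4706 V=4.4706[hold]; j=3 S=260.9285 intr=0.0000 cont=0.0000 V=0.0000[hold]  S*(3)=113.3829
k=2: j=0 S=92.0564 intr=57.1636 cont=52.8531 V=57.1636[EX]; j=1 S=139.6500 intr=9.5700 cont=18.9941 V=18.9941[hold]; j=2 S=211.8498 intr=0.0000 cont=2.0884 V=2.0884[hold]  S*(2)=92.0564
k=1: j=0 S=113.3829 intr=35.8371 cont=36.2761 V=36.2761[hold]; j=1 S=172.0024 intr=0.0000 cont=9.9255 V=9.9255[hold]  S*(1)=-
k=0: j=0 S=139.6500 intr=9.5700 cont=21.9483 V=21.9483[hold]  S*(0)=-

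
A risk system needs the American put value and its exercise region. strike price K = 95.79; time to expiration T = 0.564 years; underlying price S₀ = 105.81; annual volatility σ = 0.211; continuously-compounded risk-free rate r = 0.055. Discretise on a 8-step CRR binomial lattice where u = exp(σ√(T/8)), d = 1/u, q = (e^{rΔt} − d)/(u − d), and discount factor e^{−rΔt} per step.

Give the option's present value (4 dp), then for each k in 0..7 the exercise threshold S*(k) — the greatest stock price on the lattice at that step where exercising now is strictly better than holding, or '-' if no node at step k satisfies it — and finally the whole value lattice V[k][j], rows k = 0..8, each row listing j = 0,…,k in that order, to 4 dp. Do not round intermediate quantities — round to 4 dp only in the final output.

price = 1.8962
boundary = - - - - - 79.9597 84.5673 89.4403
tree:
1.8962
3.0945 0.8070
4.9217 1.4354 0.2346
7.5838 2.5075 0.4590 0.0297
11.2333 4.2805 0.8938 0.0622 0.0000
15.8303 7.0848 1.7305 0.1302 0.0000 0.0000
20.1868 11.2227 3.3280 0.2726 0.0000 0.0000 0.0000
24.3059 15.8303 6.3497 0.5710 0.0000 0.0000 0.0000 0.0000
28.2007 20.1868 11.2227 1.1958 0.0000 0.0000 0.0000 0.0000 0.0000

Δt=0.07050, u=1.05762, d=0.94552, q=0.52065, disc=e^(-rΔt)=0.99613
k=8 terminal: V=max(K-S,0) → 28.2007 20.1868 11.2227 1.1958 0.0000 0.0000 0.0000 0.0000 0.0000
k=7: j=0 S=71.4841 intr=24.3059 cont=23.9352 V=24.3059[EX]; j=1 S=79.9597 intr=15.8303 cont=15.4596 V=15.8303[EX]; j=2 S=89.4403 intr=6.3497 cont=5.9789 V=6.3497[EX]; j=3 S=100.0451 intr=0.0000 cont=0.5710 V=0.5710[hold]; j=4 S=111.9071 intr=0.0000 cont=0.0000 V=0.0000[hold]; j=5 S=125.1757 intr=0.0000 cont=0.0000 V=0.0000[hold]; j=6 S=140.0174 intr=0.0000 cont=0.0000 V=0.0000[hold]; j=7 S=156.6189 intr=0.0000 cont=0.0000 V=0.0000[hold]  S*(7)=89.4403
k=6: j=0 S=75.6032 intr=20.1868 cont=19.8161 V=20.1868[EX]; j=1 S=84.5673 intr=11.2227 cont=10.8520 V=11.2227[EX]; j=2 S=94.5942 intr=1.1958 cont=3.3280 V=3.3280[hold]; j=3 S=105.8100 intr=0.0000 cont=0.2726 V=0.2726[hold]; j=4 S=118.3556 intr=0.0000 cont=0.0000 V=0.0000[hold]; j=5 S=132.3887 intr=0.0000 cont=0.0000 V=0.0000[hold]; j=6 S=148.0857 intr=0.0000 cont=0.0000 V=0.0000[hold]  S*(6)=84.5673
k=5: j=0 S=79.9597 intr=15.8303 cont=15.4596 V=15.8303[EX]; j=1 S=89.4403 intr=6.3497 cont=7.0848 V=7.0848[hold]; j=2 S=100.0451 intr=0.0000 cont=1.7305 V=1.7305[hold]; j=3 S=111.9071 intr=0.0000 cont=0.1302 V=0.1302[hold]; j=4 S=125.1757 intr=0.0000 cont=0.0000 V=0.0000[hold]; j=5 S=140.0174 intr=0.0000 cont=0.0000 V=0.0000[hold]  S*(5)=79.9597
k=4: j=0 S=84.5673 intr=11.2227 cont=11.2333 V=11.2333[hold]; j=1 S=94.5942 intr=1.1958 cont=4.2805 V=4.2805[hold]; j=2 S=105.8100 intr=0.0000 cont=0.8938 V=0.8938[hold]; j=3 S=118.3556 intr=0.0000 cont=0.0622 V=0.0622[hold]; j=4 S=132.3887 intr=0.0000 cont=0.0000 V=0.0000[hold]  S*(4)=-
k=3: j=0 S=89.4403 intr=6.3497 cont=7.5838 V=7.5838[hold]; j=1 S=100.0451 intr=0.0000 cont=2.5075 V=2.5075[hold]; j=2 S=111.9071 intr=0.0000 cont=0.4590 V=0.4590[hold]; j=3 S=125.1757 intr=0.0000 cont=0.0297 V=0.0297[hold]  S*(3)=-
k=2: j=0 S=94.5942 intr=1.1958 cont=4.9217 V=4.9217[hold]; j=1 S=105.8100 intr=0.0000 cont=1.4354 V=1.4354[hold]; j=2 S=118.3556 intr=0.0000 cont=0.2346 V=0.2346[hold]  S*(2)=-
k=1: j=0 S=100.0451 intr=0.0000 cont=3.0945 V=3.0945[hold]; j=1 S=111.9071 intr=0.0000 cont=0.8070 V=0.8070[hold]  S*(1)=-
k=0: j=0 S=105.8100 intr=0.0000 cont=1.8962 V=1.8962[hold]  S*(0)=-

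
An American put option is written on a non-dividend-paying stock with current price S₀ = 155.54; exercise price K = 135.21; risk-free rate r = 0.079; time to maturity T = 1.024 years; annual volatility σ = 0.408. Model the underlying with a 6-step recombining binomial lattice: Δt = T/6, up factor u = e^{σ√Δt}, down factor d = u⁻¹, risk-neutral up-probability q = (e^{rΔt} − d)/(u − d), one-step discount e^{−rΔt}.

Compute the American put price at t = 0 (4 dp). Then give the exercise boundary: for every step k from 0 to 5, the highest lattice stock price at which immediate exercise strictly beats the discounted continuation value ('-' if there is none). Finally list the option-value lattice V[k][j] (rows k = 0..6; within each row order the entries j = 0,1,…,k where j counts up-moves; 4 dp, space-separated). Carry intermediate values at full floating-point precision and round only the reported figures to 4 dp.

price = 11.8608
boundary = - - - 93.8076 79.2569 93.8076
tree:
11.8608
18.6421 5.3493
28.3574 9.3584 1.4545
41.4024 15.9826 2.9370 0.0000
55.9531 26.3882 5.9305 0.0000 0.0000
68.2469 41.4024 11.9750 0.0000 0.0000 0.0000
78.6337 55.9531 24.1802 0.0000 0.0000 0.0000 0.0000

Δt=0.17067  u=1.18359  d=0.84489  q=0.49804  discount=0.98661
step 6 (expiry): payoffs max(K−S,0) = 78.6337 55.9531 24.1802 0.0000 0.0000 0.0000 0.0000
step 5: (k=5,j=0): S=66.9631, (K−S)⁺=68.2469, hold=66.4361 ⇒ V=68.2469 exercise | (k=5,j=1): S=93.8076, (K−S)⁺=41.4024, hold=39.5916 ⇒ V=41.4024 exercise | (k=5,j=2): S=131.4137, (K−S)⁺=3.7963, hold=11.9750 ⇒ V=11.9750 continue | (k=5,j=3): S=184.0956, (K−S)⁺=0.0000, hold=0.0000 ⇒ V=0.0000 continue | (k=5,j=4): S=257.8968, (K−S)⁺=0.0000, hold=0.0000 ⇒ V=0.0000 continue | (k=5,j=5): S=361.2839, (K−S)⁺=0.0000, hold=0.0000 ⇒ V=0.0000 continue  boundary S*=93.8076
step 4: (k=4,j=0): S=79.2569, (K−S)⁺=55.9531, hold=54.1424 ⇒ V=55.9531 exercise | (k=4,j=1): S=111.0298, (K−S)⁺=24.1802, hold=26.3882 ⇒ V=26.3882 continue | (k=4,j=2): S=155.5400, (K−S)⁺=0.0000, hold=5.9305 ⇒ V=5.9305 continue | (k=4,j=3): S=217.8937, (K−S)⁺=0.0000, hold=0.0000 ⇒ V=0.0000 continue | (k=4,j=4): S=305.2441, (K−S)⁺=0.0000, hold=0.0000 ⇒ V=0.0000 continue  boundary S*=79.2569
step 3: (k=3,j=0): S=93.8076, (K−S)⁺=41.4024, hold=40.6766 ⇒ V=41.4024 exercise | (k=3,j=1): S=131.4137, (K−S)⁺=3.7963, hold=15.9826 ⇒ V=15.9826 continue | (k=3,j=2): S=184.0956, (K−S)⁺=0.0000, hold=2.9370 ⇒ V=2.9370 continue | (k=3,j=3): S=257.8968, (K−S)⁺=0.0000, hold=0.0000 ⇒ V=0.0000 continue  boundary S*=93.8076
step 2: (k=2,j=0): S=111.0298, (K−S)⁺=24.1802, hold=28.3574 ⇒ V=28.3574 continue | (k=2,j=1): S=155.5400, (K−S)⁺=0.0000, hold=9.3584 ⇒ V=9.3584 continue | (k=2,j=2): S=217.8937, (K−S)⁺=0.0000, hold=1.4545 ⇒ V=1.4545 continue  boundary S*=-
step 1: (k=1,j=0): S=131.4137, (K−S)⁺=3.7963, hold=18.6421 ⇒ V=18.6421 continue | (k=1,j=1): S=184.0956, (K−S)⁺=0.0000, hold=5.3493 ⇒ V=5.3493 continue  boundary S*=-
step 0: (k=0,j=0): S=155.5400, (K−S)⁺=0.0000, hold=11.8608 ⇒ V=11.8608 continue  boundary S*=-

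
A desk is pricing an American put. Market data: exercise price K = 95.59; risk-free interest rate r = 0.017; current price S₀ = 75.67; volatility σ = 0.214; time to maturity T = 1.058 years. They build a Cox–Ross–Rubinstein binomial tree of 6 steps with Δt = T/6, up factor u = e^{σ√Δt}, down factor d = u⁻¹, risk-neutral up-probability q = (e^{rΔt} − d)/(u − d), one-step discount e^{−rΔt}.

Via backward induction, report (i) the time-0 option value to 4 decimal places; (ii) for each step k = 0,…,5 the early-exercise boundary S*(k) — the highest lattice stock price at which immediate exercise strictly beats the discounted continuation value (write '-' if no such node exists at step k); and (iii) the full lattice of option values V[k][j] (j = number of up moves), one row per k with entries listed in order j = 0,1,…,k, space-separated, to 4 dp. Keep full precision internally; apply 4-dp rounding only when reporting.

price = 20.5642
boundary = - 69.1666 63.2222 69.1666 75.6700 82.7848
tree:
20.5642
26.4234 14.6932
32.3678 20.1444 9.2040
37.8013 26.4234 13.8413 4.5143
42.7679 32.3678 19.9200 7.7047 1.2768
47.3076 37.8013 26.4234 12.8052 2.5321 0.0000
51.4572 42.7679 32.3678 19.9200 5.0214 0.0000 0.0000

params: Δt=0.17633 u=1.09402 d=0.91406 q=0.49423 e^(-rΔt)=0.99701
t_6 payoffs: 51.4572 42.7679 32.3678 19.9200 5.0214 0.0000 0.0000
t_5: node(5,0) S=48.2824 payoff=47.3076 vs cont=47.0215 → 47.3076 [stop]  node(5,1) S=57.7887 payoff=37.8013 vs cont=37.5152 → 37.8013 [stop]  node(5,2) S=69.1666 payoff=26.4234 vs cont=26.1372 → 26.4234 [stop]  node(5,3) S=82.7848 payoff=12.8052 vs cont=12.5191 → 12.8052 [stop]  node(5,4) S=99.0843 payoff=0.0000 vs cont=2.5321 → 2.5321 [wait]  node(5,5) S=118.5929 payoff=0.0000 vs cont=0.0000 → 0.0000 [wait]  ⇒ S*(5)=82.7848
t_4: node(4,0) S=52.8221 payoff=42.7679 vs cont=42.4818 → 42.7679 [stop]  node(4,1) S=63.2222 payoff=32.3678 vs cont=32.0817 → 32.3678 [stop]  node(4,2) S=75.6700 payoff=19.9200 vs cont=19.6339 → 19.9200 [stop]  node(4,3) S=90.5686 payoff=5.0214 vs cont=7.7047 → 7.7047 [wait]  node(4,4) S=108.4006 payoff=0.0000 vs cont=1.2768 → 1.2768 [wait]  ⇒ S*(4)=75.6700
t_3: node(3,0) S=57.7887 payoff=37.8013 vs cont=37.5152 → 37.8013 [stop]  node(3,1) S=69.1666 payoff=26.4234 vs cont=26.1372 → 26.4234 [stop]  node(3,2) S=82.7848 payoff=12.8052 vs cont=13.8413 → 13.8413 [wait]  node(3,3) S=99.0843 payoff=0.0000 vs cont=4.5143 → 4.5143 [wait]  ⇒ S*(3)=69.1666
t_2: node(2,0) S=63.2222 payoff=32.3678 vs cont=32.0817 → 32.3678 [stop]  node(2,1) S=75.6700 payoff=19.9200 vs cont=20.1444 → 20.1444 [wait]  node(2,2) S=90.5686 payoff=5.0214 vs cont=9.2040 → 9.2040 [wait]  ⇒ S*(2)=63.2222
t_1: node(1,0) S=69.1666 payoff=26.4234 vs cont=26.2478 → 26.4234 [stop]  node(1,1) S=82.7848 payoff=12.8052 vs cont=14.6932 → 14.6932 [wait]  ⇒ S*(1)=69.1666
t_0: node(0,0) S=75.6700 payoff=19.9200 vs cont=20.5642 → 20.5642 [wait]  ⇒ S*(0)=-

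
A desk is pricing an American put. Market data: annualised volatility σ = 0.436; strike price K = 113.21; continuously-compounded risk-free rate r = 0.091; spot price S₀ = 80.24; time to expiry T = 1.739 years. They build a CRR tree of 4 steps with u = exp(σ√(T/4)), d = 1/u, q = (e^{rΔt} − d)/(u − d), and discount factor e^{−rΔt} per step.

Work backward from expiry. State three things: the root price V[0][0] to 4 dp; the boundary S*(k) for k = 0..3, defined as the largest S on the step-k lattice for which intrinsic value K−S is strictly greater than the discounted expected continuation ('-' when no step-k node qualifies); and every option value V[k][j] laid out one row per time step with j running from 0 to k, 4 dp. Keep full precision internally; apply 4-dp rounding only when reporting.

Δt=0.43475  u=1.33306  d=0.75015  q=0.49785  discount=0.96121
step 4 (expiry): payoffs max(K−S,0) = 87.8009 68.0567 32.9700 0.0000 0.0000
step 3: (k=3,j=0): S=33.8719, (K−S)⁺=79.3381, hold=74.9467 ⇒ V=79.3381 exercise | (k=3,j=1): S=60.1922, (K−S)⁺=53.0178, hold=48.6264 ⇒ V=53.0178 exercise | (k=3,j=2): S=106.9650, (K−S)⁺=6.2450, hold=15.9136 ⇒ V=15.9136 continue | (k=3,j=3): S=190.0827, (K−S)⁺=0.0000, hold=0.0000 ⇒ V=0.0000 continue  boundary S*=60.1922
step 2: (k=2,j=0): S=45.1533, (K−S)⁺=68.0567, hold=63.6653 ⇒ V=68.0567 exercise | (k=2,j=1): S=80.2400, (K−S)⁺=32.9700, hold=33.2054 ⇒ V=33.2054 continue | (k=2,j=2): S=142.5910, (K−S)⁺=0.0000, hold=7.6810 ⇒ V=7.6810 continue  boundary S*=45.1533
step 1: (k=1,j=0): S=60.1922, (K−S)⁺=53.0178, hold=48.7390 ⇒ V=53.0178 exercise | (k=1,j=1): S=106.9650, (K−S)⁺=6.2450, hold=19.7029 ⇒ V=19.7029 continue  boundary S*=60.1922
step 0: (k=0,j=0): S=80.2400, (K−S)⁺=32.9700, hold=35.0187 ⇒ V=35.0187 continue  boundary S*=-

price = 35.0187
boundary = - 60.1922 45.1533 60.1922
tree:
35.0187
53.0178 19.7029
68.0567 33.2054 7.6810
79.3381 53.0178 15.9136 0.0000
87.8009 68.0567 32.9700 0.0000 0.0000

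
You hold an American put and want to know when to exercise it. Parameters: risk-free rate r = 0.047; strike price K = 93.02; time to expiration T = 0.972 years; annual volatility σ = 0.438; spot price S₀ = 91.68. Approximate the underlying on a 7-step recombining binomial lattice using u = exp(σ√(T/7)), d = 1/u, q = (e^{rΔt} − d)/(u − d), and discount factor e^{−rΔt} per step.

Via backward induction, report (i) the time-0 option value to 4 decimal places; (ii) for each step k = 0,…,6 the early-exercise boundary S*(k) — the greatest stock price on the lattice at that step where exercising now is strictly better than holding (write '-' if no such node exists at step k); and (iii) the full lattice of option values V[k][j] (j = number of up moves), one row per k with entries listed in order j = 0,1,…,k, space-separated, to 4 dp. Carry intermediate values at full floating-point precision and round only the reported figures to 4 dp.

Δt=0.13886, u=1.17729, d=0.84941, q=0.47926, disc=e^(-rΔt)=0.99349
k=7 terminal: V=max(K-S,0) → 63.7722 52.4823 36.8344 15.1462 0.0000 0.0000 0.0000 0.0000
k=6: j=0 S=34.4331 intr=58.5869 cont=57.9818 V=58.5869[EX]; j=1 S=47.7246 intr=45.2954 cont=44.6903 V=45.2954[EX]; j=2 S=66.1467 intr=26.8733 cont=26.2682 V=26.8733[EX]; j=3 S=91.6800 intr=1.3400 cont=7.8360 V=7.8360[hold]; j=4 S=127.0693 intr=0.0000 cont=0.0000 V=0.0000[hold]; j=5 S=176.1193 intr=0.0000 cont=0.0000 V=0.0000[hold]; j=6 S=244.1030 intr=0.0000 cont=0.0000 V=0.0000[hold]  S*(6)=66.1467
k=5: j=0 S=40.5377 intr=52.4823 cont=51.8772 V=52.4823[EX]; j=1 S=56.1856 intr=36.8344 cont=36.2293 V=36.8344[EX]; j=2 S=77.8738 intr=15.1462 cont=17.6341 V=17.6341[hold]; j=3 S=107.9339 intr=0.0000 cont=4.0540 V=4.0540[hold]; j=4 S=149.5973 intr=0.0000 cont=0.0000 V=0.0000[hold]; j=5 S=207.3433 intr=0.0000 cont=0.0000 V=0.0000[hold]  S*(5)=56.1856
k=4: j=0 S=47.7246 intr=45.2954 cont=44.6903 V=45.2954[EX]; j=1 S=66.1467 intr=26.8733 cont=27.4527 V=27.4527[hold]; j=2 S=91.6800 intr=1.3400 cont=11.0533 V=11.0533[hold]; j=3 S=127.0693 intr=0.0000 cont=2.0974 V=2.0974[hold]; j=4 S=176.1193 intr=0.0000 cont=0.0000 V=0.0000[hold]  S*(4)=47.7246
k=3: j=0 S=56.1856 intr=36.8344 cont=36.5052 V=36.8344[EX]; j=1 S=77.8738 intr=15.1462 cont=19.4658 V=19.4658[hold]; j=2 S=107.9339 intr=0.0000 cont=6.7171 V=6.7171[hold]; j=3 S=149.5973 intr=0.0000 cont=1.0851 V=1.0851[hold]  S*(3)=56.1856
k=2: j=0 S=66.1467 intr=26.8733 cont=28.3249 V=28.3249[hold]; j=1 S=91.6800 intr=1.3400 cont=13.2690 V=13.2690[hold]; j=2 S=127.0693 intr=0.0000 cont=3.9918 V=3.9918[hold]  S*(2)=-
k=1: j=0 S=77.8738 intr=15.1462 cont=20.9720 V=20.9720[hold]; j=1 S=107.9339 intr=0.0000 cont=8.7655 V=8.7655[hold]  S*(1)=-
k=0: j=0 S=91.6800 intr=1.3400 cont=15.0236 V=15.0236[hold]  S*(0)=-

price = 15.0236
boundary = - - - 56.1856 47.7246 56.1856 66.1467
tree:
15.0236
20.9720 8.7655
28.3249 13.2690 3.9918
36.8344 19.4658 6.7171 1.0851
45.2954 27.4527 11.0533 2.0974 0.0000
52.4823 36.8344 17.6341 4.0540 0.0000 0.0000
58.5869 45.2954 26.8733 7.8360 0.0000 0.0000 0.0000
63.7722 52.4823 36.8344 15.1462 0.0000 0.0000 0.0000 0.0000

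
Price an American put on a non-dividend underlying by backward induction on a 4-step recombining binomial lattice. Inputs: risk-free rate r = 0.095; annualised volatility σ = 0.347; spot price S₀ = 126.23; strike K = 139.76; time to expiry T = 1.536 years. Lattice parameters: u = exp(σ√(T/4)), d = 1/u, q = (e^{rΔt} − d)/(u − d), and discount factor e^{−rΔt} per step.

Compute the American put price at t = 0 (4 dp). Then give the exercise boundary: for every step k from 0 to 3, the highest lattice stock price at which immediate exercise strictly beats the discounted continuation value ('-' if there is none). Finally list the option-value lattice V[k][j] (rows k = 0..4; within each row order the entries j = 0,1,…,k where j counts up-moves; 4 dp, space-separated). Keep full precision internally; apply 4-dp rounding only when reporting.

params: Δt=0.38400 u=1.23990 d=0.80652 q=0.53218 e^(-rΔt)=0.96418
t_4 payoffs: 86.3502 57.6508 13.5300 0.0000 0.0000
t_3: node(3,0) S=66.2226 payoff=73.5374 vs cont=68.5308 → 73.5374 [stop]  node(3,1) S=101.8069 payoff=37.9531 vs cont=32.9466 → 37.9531 [stop]  node(3,2) S=156.5122 payoff=0.0000 vs cont=6.1029 → 6.1029 [wait]  node(3,3) S=240.6130 payoff=0.0000 vs cont=0.0000 → 0.0000 [wait]  ⇒ S*(3)=101.8069
t_2: node(2,0) S=82.1092 payoff=57.6508 vs cont=52.6443 → 57.6508 [stop]  node(2,1) S=126.2300 payoff=13.5300 vs cont=20.2507 → 20.2507 [wait]  node(2,2) S=194.0589 payoff=0.0000 vs cont=2.7528 → 2.7528 [wait]  ⇒ S*(2)=82.1092
t_1: node(1,0) S=101.8069 payoff=37.9531 vs cont=36.3950 → 37.9531 [stop]  node(1,1) S=156.5122 payoff=0.0000 vs cont=10.5468 → 10.5468 [wait]  ⇒ S*(1)=101.8069
t_0: node(0,0) S=126.2300 payoff=13.5300 vs cont=22.5309 → 22.5309 [wait]  ⇒ S*(0)=-

price = 22.5309
boundary = - 101.8069 82.1092 101.8069
tree:
22.5309
37.9531 10.5468
57.6508 20.2507 2.7528
73.5374 37.9531 6.1029 0.0000
86.3502 57.6508 13.5300 0.0000 0.0000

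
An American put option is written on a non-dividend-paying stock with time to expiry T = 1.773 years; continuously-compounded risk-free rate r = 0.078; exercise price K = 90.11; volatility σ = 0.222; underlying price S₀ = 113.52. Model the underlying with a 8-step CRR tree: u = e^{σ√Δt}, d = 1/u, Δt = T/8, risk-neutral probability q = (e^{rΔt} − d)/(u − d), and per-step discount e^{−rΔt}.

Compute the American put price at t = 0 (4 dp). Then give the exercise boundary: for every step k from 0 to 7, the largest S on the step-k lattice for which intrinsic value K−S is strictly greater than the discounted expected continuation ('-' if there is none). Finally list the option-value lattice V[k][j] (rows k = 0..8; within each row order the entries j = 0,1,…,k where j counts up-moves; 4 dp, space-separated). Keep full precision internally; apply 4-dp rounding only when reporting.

params: Δt=0.22162 u=1.11017 d=0.90076 q=0.55717 e^(-rΔt)=0.98286
t_8 payoffs: 40.9102 29.4726 15.3760 0.0000 0.0000 0.0000 0.0000 0.0000 0.0000
t_7: node(7,0) S=54.6201 payoff=35.4899 vs cont=33.9456 → 35.4899 [stop]  node(7,1) S=67.3177 payoff=22.7923 vs cont=21.2479 → 22.7923 [stop]  node(7,2) S=82.9672 payoff=7.1428 vs cont=6.6923 → 7.1428 [stop]  node(7,3) S=102.2548 payoff=0.0000 vs cont=0.0000 → 0.0000 [wait]  node(7,4) S=126.0262 payoff=0.0000 vs cont=0.0000 → 0.0000 [wait]  node(7,5) S=155.3238 payoff=0.0000 vs cont=0.0000 → 0.0000 [wait]  node(7,6) S=191.4323 payoff=0.0000 vs cont=0.0000 → 0.0000 [wait]  node(7,7) S=235.9351 payoff=0.0000 vs cont=0.0000 → 0.0000 [wait]  ⇒ S*(7)=82.9672
t_6: node(6,0) S=60.6374 payoff=29.4726 vs cont=27.9282 → 29.4726 [stop]  node(6,1) S=74.7340 payoff=15.3760 vs cont=13.8317 → 15.3760 [stop]  node(6,2) S=92.1075 payoff=0.0000 vs cont=3.1088 → 3.1088 [wait]  node(6,3) S=113.5200 payoff=0.0000 vs cont=0.0000 → 0.0000 [wait]  node(6,4) S=139.9103 payoff=0.0000 vs cont=0.0000 → 0.0000 [wait]  node(6,5) S=172.4355 payoff=0.0000 vs cont=0.0000 → 0.0000 [wait]  node(6,6) S=212.5220 payoff=0.0000 vs cont=0.0000 → 0.0000 [wait]  ⇒ S*(6)=74.7340
t_5: node(5,0) S=67.3177 payoff=22.7923 vs cont=21.2479 → 22.7923 [stop]  node(5,1) S=82.9672 payoff=7.1428 vs cont=8.3948 → 8.3948 [wait]  node(5,2) S=102.2548 payoff=0.0000 vs cont=1.3531 → 1.3531 [wait]  node(5,3) S=126.0262 payoff=0.0000 vs cont=0.0000 → 0.0000 [wait]  node(5,4) S=155.3238 payoff=0.0000 vs cont=0.0000 → 0.0000 [wait]  node(5,5) S=191.4323 payoff=0.0000 vs cont=0.0000 → 0.0000 [wait]  ⇒ S*(5)=67.3177
t_4: node(4,0) S=74.7340 payoff=15.3760 vs cont=14.5173 → 15.3760 [stop]  node(4,1) S=92.1075 payoff=0.0000 vs cont=4.3948 → 4.3948 [wait]  node(4,2) S=113.5200 payoff=0.0000 vs cont=0.5889 → 0.5889 [wait]  node(4,3) S=139.9103 payoff=0.0000 vs cont=0.0000 → 0.0000 [wait]  node(4,4) S=172.4355 payoff=0.0000 vs cont=0.0000 → 0.0000 [wait]  ⇒ S*(4)=74.7340
t_3: node(3,0) S=82.9672 payoff=7.1428 vs cont=9.0990 → 9.0990 [wait]  node(3,1) S=102.2548 payoff=0.0000 vs cont=2.2353 → 2.2353 [wait]  node(3,2) S=126.0262 payoff=0.0000 vs cont=0.2563 → 0.2563 [wait]  node(3,3) S=155.3238 payoff=0.0000 vs cont=0.0000 → 0.0000 [wait]  ⇒ S*(3)=-
t_2: node(2,0) S=92.1075 payoff=0.0000 vs cont=5.1844 → 5.1844 [wait]  node(2,1) S=113.5200 payoff=0.0000 vs cont=1.1133 → 1.1133 [wait]  node(2,2) S=139.9103 payoff=0.0000 vs cont=0.1116 → 0.1116 [wait]  ⇒ S*(2)=-
t_1: node(1,0) S=102.2548 payoff=0.0000 vs cont=2.8661 → 2.8661 [wait]  node(1,1) S=126.0262 payoff=0.0000 vs cont=0.5456 → 0.5456 [wait]  ⇒ S*(1)=-
t_0: node(0,0) S=113.5200 payoff=0.0000 vs cont=1.5463 → 1.5463 [wait]  ⇒ S*(0)=-

price = 1.5463
boundary = - - - - 74.7340 67.3177 74.7340 82.9672
tree:
1.5463
2.8661 0.5456
5.1844 1.1133 0.1116
9.0990 2.2353 0.2563 0.0000
15.3760 4.3948 0.5889 0.0000 0.0000
22.7923 8.3948 1.3531 0.0000 0.0000 0.0000
29.4726 15.3760 3.1088 0.0000 0.0000 0.0000 0.0000
35.4899 22.7923 7.1428 0.0000 0.0000 0.0000 0.0000 0.0000
40.9102 29.4726 15.3760 0.0000 0.0000 0.0000 0.0000 0.0000 0.0000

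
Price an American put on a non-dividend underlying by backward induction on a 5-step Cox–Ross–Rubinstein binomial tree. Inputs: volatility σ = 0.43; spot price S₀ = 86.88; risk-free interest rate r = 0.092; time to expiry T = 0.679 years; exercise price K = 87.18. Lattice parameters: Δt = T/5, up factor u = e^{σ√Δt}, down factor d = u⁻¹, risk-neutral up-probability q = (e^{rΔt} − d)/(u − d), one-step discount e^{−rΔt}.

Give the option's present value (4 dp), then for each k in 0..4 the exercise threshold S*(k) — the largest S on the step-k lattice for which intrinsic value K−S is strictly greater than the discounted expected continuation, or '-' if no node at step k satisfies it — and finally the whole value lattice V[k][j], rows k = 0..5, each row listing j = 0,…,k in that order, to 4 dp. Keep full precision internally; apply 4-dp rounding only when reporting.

price = 10.5825
boundary = - - 63.2825 54.0089 63.2825
tree:
10.5825
16.2281 5.2024
23.8975 8.9658 1.5693
33.1711 14.9786 3.1779 0.0000
41.0857 23.8975 6.4353 0.0000 0.0000
47.8405 33.1711 13.0316 0.0000 0.0000 0.0000

Δt=0.13580, u=1.17170, d=0.85346, q=0.49997, disc=e^(-rΔt)=0.98758
k=5 terminal: V=max(K-S,0) → 47.8405 33.1711 13.0316 0.0000 0.0000 0.0000
k=4: j=0 S=46.0943 intr=41.0857 cont=40.0033 V=41.0857[EX]; j=1 S=63.2825 intr=23.8975 cont=22.8151 V=23.8975[EX]; j=2 S=86.8800 intr=0.3000 cont=6.4353 V=6.4353[hold]; j=3 S=119.2768 intr=0.0000 cont=0.0000 V=0.0000[hold]; j=4 S=163.7541 intr=0.0000 cont=0.0000 V=0.0000[hold]  S*(4)=63.2825
k=3: j=0 S=54.0089 intr=33.1711 cont=32.0887 V=33.1711[EX]; j=1 S=74.1484 intr=13.0316 cont=14.9786 V=14.9786[hold]; j=2 S=101.7977 intr=0.0000 cont=3.1779 V=3.1779[hold]; j=3 S=139.7572 intr=0.0000 cont=0.0000 V=0.0000[hold]  S*(3)=54.0089
k=2: j=0 S=63.2825 intr=23.8975 cont=23.7764 V=23.8975[EX]; j=1 S=86.8800 intr=0.3000 cont=8.9658 V=8.9658[hold]; j=2 S=119.2768 intr=0.0000 cont=1.5693 V=1.5693[hold]  S*(2)=63.2825
k=1: j=0 S=74.1484 intr=13.0316 cont=16.2281 V=16.2281[hold]; j=1 S=101.7977 intr=0.0000 cont=5.2024 V=5.2024[hold]  S*(1)=-
k=0: j=0 S=86.8800 intr=0.3000 cont=10.5825 V=10.5825[hold]  S*(0)=-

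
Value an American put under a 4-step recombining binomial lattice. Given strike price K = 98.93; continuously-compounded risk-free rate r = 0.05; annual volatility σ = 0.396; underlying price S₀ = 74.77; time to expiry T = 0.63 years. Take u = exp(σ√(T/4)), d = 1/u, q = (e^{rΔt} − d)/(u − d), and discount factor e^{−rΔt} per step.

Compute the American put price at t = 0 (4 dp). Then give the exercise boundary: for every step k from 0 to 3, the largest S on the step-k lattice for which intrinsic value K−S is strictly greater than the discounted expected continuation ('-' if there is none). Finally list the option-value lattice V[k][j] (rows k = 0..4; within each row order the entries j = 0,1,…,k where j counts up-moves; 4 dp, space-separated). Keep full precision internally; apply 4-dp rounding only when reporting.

Δt=0.15750, u=1.17018, d=0.85457, q=0.48584, disc=e^(-rΔt)=0.99216
k=4 terminal: V=max(K-S,0) → 59.0535 44.3263 24.1600 0.0000 0.0000
k=3: j=0 S=46.6626 intr=52.2674 cont=51.4913 V=52.2674[EX]; j=1 S=63.8961 intr=35.0339 cont=34.2578 V=35.0339[EX]; j=2 S=87.4944 intr=11.4356 cont=12.3246 V=12.3246[hold]; j=3 S=119.8079 intr=0.0000 cont=0.0000 V=0.0000[hold]  S*(3)=63.8961
k=2: j=0 S=54.6037 intr=44.3263 cont=43.5503 V=44.3263[EX]; j=1 S=74.7700 intr=24.1600 cont=23.8125 V=24.1600[EX]; j=2 S=102.3842 intr=0.0000 cont=6.2871 V=6.2871[hold]  S*(2)=74.7700
k=1: j=0 S=63.8961 intr=35.0339 cont=34.2578 V=35.0339[EX]; j=1 S=87.4944 intr=11.4356 cont=15.3552 V=15.3552[hold]  S*(1)=63.8961
k=0: j=0 S=74.7700 intr=24.1600 cont=25.2733 V=25.2733[hold]  S*(0)=-

price = 25.2733
boundary = - 63.8961 74.7700 63.8961
tree:
25.2733
35.0339 15.3552
44.3263 24.1600 6.2871
52.2674 35.0339 12.3246 0.0000
59.0535 44.3263 24.1600 0.0000 0.0000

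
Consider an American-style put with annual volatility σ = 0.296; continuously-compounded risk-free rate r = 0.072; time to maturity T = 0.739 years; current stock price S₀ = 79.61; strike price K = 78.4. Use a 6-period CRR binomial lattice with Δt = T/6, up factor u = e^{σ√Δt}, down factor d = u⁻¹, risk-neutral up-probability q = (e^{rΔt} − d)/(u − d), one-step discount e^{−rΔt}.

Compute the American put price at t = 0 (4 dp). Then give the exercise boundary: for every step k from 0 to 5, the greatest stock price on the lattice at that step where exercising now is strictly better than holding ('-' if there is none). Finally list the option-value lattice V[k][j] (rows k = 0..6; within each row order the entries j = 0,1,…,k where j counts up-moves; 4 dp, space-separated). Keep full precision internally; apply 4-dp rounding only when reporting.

params: Δt=0.12317 u=1.10947 d=0.90133 q=0.51685 e^(-rΔt)=0.99117
t_6 payoffs: 35.7149 25.8580 13.7249 0.0000 0.0000 0.0000 0.0000
t_5: node(5,0) S=47.3578 payoff=31.0422 vs cont=30.3500 → 31.0422 [stop]  node(5,1) S=58.2938 payoff=20.1062 vs cont=19.4141 → 20.1062 [stop]  node(5,2) S=71.7550 payoff=6.6450 vs cont=6.5726 → 6.6450 [stop]  node(5,3) S=88.3248 payoff=0.0000 vs cont=0.0000 → 0.0000 [wait]  node(5,4) S=108.7209 payoff=0.0000 vs cont=0.0000 → 0.0000 [wait]  node(5,5) S=133.8269 payoff=0.0000 vs cont=0.0000 → 0.0000 [wait]  ⇒ S*(5)=71.7550
t_4: node(4,0) S=52.5420 payoff=25.8580 vs cont=25.1658 → 25.8580 [stop]  node(4,1) S=64.6751 payoff=13.7249 vs cont=13.0327 → 13.7249 [stop]  node(4,2) S=79.6100 payoff=0.0000 vs cont=3.1822 → 3.1822 [wait]  node(4,3) S=97.9937 payoff=0.0000 vs cont=0.0000 → 0.0000 [wait]  node(4,4) S=120.6225 payoff=0.0000 vs cont=0.0000 → 0.0000 [wait]  ⇒ S*(4)=64.6751
t_3: node(3,0) S=58.2938 payoff=20.1062 vs cont=19.4141 → 20.1062 [stop]  node(3,1) S=71.7550 payoff=6.6450 vs cont=8.2028 → 8.2028 [wait]  node(3,2) S=88.3248 payoff=0.0000 vs cont=1.5239 → 1.5239 [wait]  node(3,3) S=108.7209 payoff=0.0000 vs cont=0.0000 → 0.0000 [wait]  ⇒ S*(3)=58.2938
t_2: node(2,0) S=64.6751 payoff=13.7249 vs cont=13.8308 → 13.8308 [wait]  node(2,1) S=79.6100 payoff=0.0000 vs cont=4.7089 → 4.7089 [wait]  node(2,2) S=97.9937 payoff=0.0000 vs cont=0.7298 → 0.7298 [wait]  ⇒ S*(2)=-
t_1: node(1,0) S=71.7550 payoff=6.6450 vs cont=9.0356 → 9.0356 [wait]  node(1,1) S=88.3248 payoff=0.0000 vs cont=2.6289 → 2.6289 [wait]  ⇒ S*(1)=-
t_0: node(0,0) S=79.6100 payoff=0.0000 vs cont=5.6738 → 5.6738 [wait]  ⇒ S*(0)=-

price = 5.6738
boundary = - - - 58.2938 64.6751 71.7550
tree:
5.6738
9.0356 2.6289
13.8308 4.7089 0.7298
20.1062 8.2028 1.5239 0.0000
25.8580 13.7249 3.1822 0.0000 0.0000
31.0422 20.1062 6.6450 0.0000 0.0000 0.0000
35.7149 25.8580 13.7249 0.0000 0.0000 0.0000 0.0000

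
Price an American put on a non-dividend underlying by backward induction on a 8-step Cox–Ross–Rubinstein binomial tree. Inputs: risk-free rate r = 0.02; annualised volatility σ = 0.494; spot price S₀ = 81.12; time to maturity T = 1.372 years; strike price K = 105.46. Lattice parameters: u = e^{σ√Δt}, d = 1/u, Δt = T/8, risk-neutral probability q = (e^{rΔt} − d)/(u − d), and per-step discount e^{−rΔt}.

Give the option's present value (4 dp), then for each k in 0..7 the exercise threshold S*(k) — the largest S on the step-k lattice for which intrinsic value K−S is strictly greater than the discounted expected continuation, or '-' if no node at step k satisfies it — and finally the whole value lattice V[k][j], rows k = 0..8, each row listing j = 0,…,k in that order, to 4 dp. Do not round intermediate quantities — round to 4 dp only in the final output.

Δt=0.17150  u=1.22701  d=0.81499  q=0.45737  discount=0.99658
step 8 (expiry): payoffs max(K−S,0) = 89.6711 81.6891 69.6718 51.5792 24.3400 0.0000 0.0000 0.0000 0.0000
step 7: (k=7,j=0): S=19.3731, (K−S)⁺=86.0869, hold=85.7258 ⇒ V=86.0869 exercise | (k=7,j=1): S=29.1670, (K−S)⁺=76.2930, hold=75.9319 ⇒ V=76.2930 exercise | (k=7,j=2): S=43.9123, (K−S)⁺=61.5477, hold=61.1865 ⇒ V=61.5477 exercise | (k=7,j=3): S=66.1121, (K−S)⁺=39.3479, hold=38.9868 ⇒ V=39.3479 exercise | (k=7,j=4): S=99.5348, (K−S)⁺=5.9252, hold=13.1623 ⇒ V=13.1623 continue | (k=7,j=5): S=149.8543, (K−S)⁺=0.0000, hold=0.0000 ⇒ V=0.0000 continue | (k=7,j=6): S=225.6127, (K−S)⁺=0.0000, hold=0.0000 ⇒ V=0.0000 continue | (k=7,j=7): S=339.6704, (K−S)⁺=0.0000, hold=0.0000 ⇒ V=0.0000 continue  boundary S*=66.1121
step 6: (k=6,j=0): S=23.7709, (K−S)⁺=81.6891, hold=81.3280 ⇒ V=81.6891 exercise | (k=6,j=1): S=35.7882, (K−S)⁺=69.6718, hold=69.3107 ⇒ V=69.6718 exercise | (k=6,j=2): S=53.8808, (K−S)⁺=51.5792, hold=51.2181 ⇒ V=51.5792 exercise | (k=6,j=3): S=81.1200, (K−S)⁺=24.3400, hold=27.2776 ⇒ V=27.2776 continue | (k=6,j=4): S=122.1299, (K−S)⁺=0.0000, hold=7.1178 ⇒ V=7.1178 continue | (k=6,j=5): S=183.8723, (K−S)⁺=0.0000, hold=0.0000 ⇒ V=0.0000 continue | (k=6,j=6): S=276.8284, (K−S)⁺=0.0000, hold=0.0000 ⇒ V=0.0000 continue  boundary S*=53.8808
step 5: (k=5,j=0): S=29.1670, (K−S)⁺=76.2930, hold=75.9319 ⇒ V=76.2930 exercise | (k=5,j=1): S=43.9123, (K−S)⁺=61.5477, hold=61.1865 ⇒ V=61.5477 exercise | (k=5,j=2): S=66.1121, (K−S)⁺=39.3479, hold=40.3258 ⇒ V=40.3258 continue | (k=5,j=3): S=99.5348, (K−S)⁺=5.9252, hold=17.9952 ⇒ V=17.9952 continue | (k=5,j=4): S=149.8543, (K−S)⁺=0.0000, hold=3.8491 ⇒ V=3.8491 continue | (k=5,j=5): S=225.6127, (K−S)⁺=0.0000, hold=0.0000 ⇒ V=0.0000 continue  boundary S*=43.9123
step 4: (k=4,j=0): S=35.7882, (K−S)⁺=69.6718, hold=69.3107 ⇒ V=69.6718 exercise | (k=4,j=1): S=53.8808, (K−S)⁺=51.5792, hold=51.6639 ⇒ V=51.6639 continue | (k=4,j=2): S=81.1200, (K−S)⁺=24.3400, hold=30.0093 ⇒ V=30.0093 continue | (k=4,j=3): S=122.1299, (K−S)⁺=0.0000, hold=11.4857 ⇒ V=11.4857 continue | (k=4,j=4): S=183.8723, (K−S)⁺=0.0000, hold=2.0815 ⇒ V=2.0815 continue  boundary S*=35.7882
step 3: (k=3,j=0): S=43.9123, (K−S)⁺=61.5477, hold=61.2251 ⇒ V=61.5477 exercise | (k=3,j=1): S=66.1121, (K−S)⁺=39.3479, hold=41.6167 ⇒ V=41.6167 continue | (k=3,j=2): S=99.5348, (K−S)⁺=5.9252, hold=21.4634 ⇒ V=21.4634 continue | (k=3,j=3): S=149.8543, (K−S)⁺=0.0000, hold=7.1599 ⇒ V=7.1599 continue  boundary S*=43.9123
step 2: (k=2,j=0): S=53.8808, (K−S)⁺=51.5792, hold=52.2522 ⇒ V=52.2522 continue | (k=2,j=1): S=81.1200, (K−S)⁺=24.3400, hold=32.2882 ⇒ V=32.2882 continue | (k=2,j=2): S=122.1299, (K−S)⁺=0.0000, hold=14.8703 ⇒ V=14.8703 continue  boundary S*=-
step 1: (k=1,j=0): S=66.1121, (K−S)⁺=39.3479, hold=42.9736 ⇒ V=42.9736 continue | (k=1,j=1): S=99.5348, (K−S)⁺=5.9252, hold=24.2384 ⇒ V=24.2384 continue  boundary S*=-
step 0: (k=0,j=0): S=81.1200, (K−S)⁺=24.3400, hold=34.2868 ⇒ V=34.2868 continue  boundary S*=-

price = 34.2868
boundary = - - - 43.9123 35.7882 43.9123 53.8808 66.1121
tree:
34.2868
42.9736 24.2384
52.2522 32.2882 14.8703
61.5477 41.6167 21.4634 7.1599
69.6718 51.6639 30.0093 11.4857 2.0815
76.2930 61.5477 40.3258 17.9952 3.8491 0.0000
81.6891 69.6718 51.5792 27.2776 7.1178 0.0000 0.0000
86.0869 76.2930 61.5477 39.3479 13.1623 0.0000 0.0000 0.0000
89.6711 81.6891 69.6718 51.5792 24.3400 0.0000 0.0000 0.0000 0.0000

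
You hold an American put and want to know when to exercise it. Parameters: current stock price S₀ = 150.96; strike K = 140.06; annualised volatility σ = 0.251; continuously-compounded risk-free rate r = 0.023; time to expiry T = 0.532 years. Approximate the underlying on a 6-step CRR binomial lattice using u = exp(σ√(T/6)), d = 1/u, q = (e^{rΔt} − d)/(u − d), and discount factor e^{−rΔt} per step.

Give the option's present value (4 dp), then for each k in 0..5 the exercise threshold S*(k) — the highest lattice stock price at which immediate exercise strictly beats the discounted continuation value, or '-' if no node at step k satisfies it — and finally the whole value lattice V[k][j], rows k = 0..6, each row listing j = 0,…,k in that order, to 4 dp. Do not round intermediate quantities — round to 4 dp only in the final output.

price = 5.8738
boundary = - - - - 111.9502 120.6380
tree:
5.8738
9.1691 2.5358
13.8849 4.3951 0.6491
20.2398 7.4581 1.2879 0.0000
28.1098 12.2932 2.5554 0.0000 0.0000
36.1719 19.4220 5.0703 0.0000 0.0000 0.0000
43.6535 28.1098 10.0600 0.0000 0.0000 0.0000 0.0000

params: Δt=0.08867 u=1.07760 d=0.92798 q=0.49497 e^(-rΔt)=0.99796
t_6 payoffs: 43.6535 28.1098 10.0600 0.0000 0.0000 0.0000 0.0000
t_5: node(5,0) S=103.8881 payoff=36.1719 vs cont=35.8866 → 36.1719 [stop]  node(5,1) S=120.6380 payoff=19.4220 vs cont=19.1366 → 19.4220 [stop]  node(5,2) S=140.0886 payoff=0.0000 vs cont=5.0703 → 5.0703 [wait]  node(5,3) S=162.6751 payoff=0.0000 vs cont=0.0000 → 0.0000 [wait]  node(5,4) S=188.9033 payoff=0.0000 vs cont=0.0000 → 0.0000 [wait]  node(5,5) S=219.3603 payoff=0.0000 vs cont=0.0000 → 0.0000 [wait]  ⇒ S*(5)=120.6380
t_4: node(4,0) S=111.9502 payoff=28.1098 vs cont=27.8244 → 28.1098 [stop]  node(4,1) S=130.0000 payoff=10.0600 vs cont=12.2932 → 12.2932 [wait]  node(4,2) S=150.9600 payoff=0.0000 vs cont=2.5554 → 2.5554 [wait]  node(4,3) S=175.2994 payoff=0.0000 vs cont=0.0000 → 0.0000 [wait]  node(4,4) S=203.5630 payoff=0.0000 vs cont=0.0000 → 0.0000 [wait]  ⇒ S*(4)=111.9502
t_3: node(3,0) S=120.6380 payoff=19.4220 vs cont=20.2398 → 20.2398 [wait]  node(3,1) S=140.0886 payoff=0.0000 vs cont=7.4581 → 7.4581 [wait]  node(3,2) S=162.6751 payoff=0.0000 vs cont=1.2879 → 1.2879 [wait]  node(3,3) S=188.9033 payoff=0.0000 vs cont=0.0000 → 0.0000 [wait]  ⇒ S*(3)=-
t_2: node(2,0) S=130.0000 payoff=10.0600 vs cont=13.8849 → 13.8849 [wait]  node(2,1) S=150.9600 payoff=0.0000 vs cont=4.3951 → 4.3951 [wait]  node(2,2) S=175.2994 payoff=0.0000 vs cont=0.6491 → 0.6491 [wait]  ⇒ S*(2)=-
t_1: node(1,0) S=140.0886 payoff=0.0000 vs cont=9.1691 → 9.1691 [wait]  node(1,1) S=162.6751 payoff=0.0000 vs cont=2.5358 → 2.5358 [wait]  ⇒ S*(1)=-
t_0: node(0,0) S=150.9600 payoff=0.0000 vs cont=5.8738 → 5.8738 [wait]  ⇒ S*(0)=-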